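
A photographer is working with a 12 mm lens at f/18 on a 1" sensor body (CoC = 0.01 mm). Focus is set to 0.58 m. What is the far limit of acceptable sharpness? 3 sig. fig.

2.00 m

Hyperfocal distance H = f²/(N·c) + f = 12²/(18 × 0.01) + 12 = 144/0.18 + 12 ≈ 812.0 mm ≈ 0.812 m.
Far limit Df = s·(H − f)/(H − s) = 580 × (812.0 − 12) / (812.0 − 580) = 580 × 800.0 / 232.0 ≈ 2000.0 mm ≈ 2.00 m.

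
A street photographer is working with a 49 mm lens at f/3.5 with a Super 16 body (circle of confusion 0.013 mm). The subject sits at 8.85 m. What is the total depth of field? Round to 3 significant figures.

3.04 m

Hyperfocal distance H = f²/(N·c) + f = 49²/(3.5 × 0.013) + 49 = 2401/0.0455 + 49 ≈ 52818.2 mm ≈ 52.82 m.
Near limit Dn = s·(H − f)/(H + s − 2f) = 8850 × (52818.2 − 49) / (52818.2 + 8850 − 2 × 49) = 8850 × 52769.2 / 61570.2 ≈ 7585.0 mm.
Far limit Df = s·(H − f)/(H − s) = 8850 × (52818.2 − 49) / (52818.2 − 8850) = 8850 × 52769.2 / 43968.2 ≈ 10621.5 mm.
Depth of field = Df − Dn = 10621.5 − 7585.0 ≈ 3036.5 mm ≈ 3.04 m.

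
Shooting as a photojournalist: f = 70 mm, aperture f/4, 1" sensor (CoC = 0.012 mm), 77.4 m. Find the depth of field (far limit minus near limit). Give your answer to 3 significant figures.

Hyperfocal distance H = f²/(N·c) + f = 70²/(4 × 0.012) + 70 = 4900/0.048 + 70 ≈ 102153.3 mm ≈ 102.2 m.
Near limit Dn = s·(H − f)/(H + s − 2f) = 77400 × (102153.3 − 70) / (102153.3 + 77400 − 2 × 70) = 77400 × 102083.3 / 179413.3 ≈ 44039 mm.
Far limit Df = s·(H − f)/(H − s) = 77400 × (102153.3 − 70) / (102153.3 − 77400) = 77400 × 102083.3 / 24753.3 ≈ 319199 mm.
Depth of field = Df − Dn = 319199 − 44039 ≈ 275160 mm ≈ 275 m.

275 m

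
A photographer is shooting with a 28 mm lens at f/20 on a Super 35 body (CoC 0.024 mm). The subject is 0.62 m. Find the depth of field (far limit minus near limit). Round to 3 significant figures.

0.517 m

Hyperfocal distance H = f²/(N·c) + f = 28²/(20 × 0.024) + 28 = 784/0.48 + 28 ≈ 1661.3 mm ≈ 1.661 m.
Near limit Dn = s·(H − f)/(H + s − 2f) = 620 × (1661.3 − 28) / (1661.3 + 620 − 2 × 28) = 620 × 1633.3 / 2225.3 ≈ 455.06 mm.
Far limit Df = s·(H − f)/(H − s) = 620 × (1661.3 − 28) / (1661.3 − 620) = 620 × 1633.3 / 1041.3 ≈ 972.47 mm.
Depth of field = Df − Dn = 972.47 − 455.06 ≈ 517.41 mm ≈ 0.517 m.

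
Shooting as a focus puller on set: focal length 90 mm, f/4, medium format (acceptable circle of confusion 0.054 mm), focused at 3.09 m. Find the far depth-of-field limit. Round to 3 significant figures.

3.36 m

Hyperfocal distance H = f²/(N·c) + f = 90²/(4 × 0.054) + 90 = 8100/0.216 + 90 ≈ 37590.0 mm ≈ 37.59 m.
Far limit Df = s·(H − f)/(H − s) = 3090 × (37590.0 − 90) / (37590.0 − 3090) = 3090 × 37500.0 / 34500.0 ≈ 3358.7 mm ≈ 3.36 m.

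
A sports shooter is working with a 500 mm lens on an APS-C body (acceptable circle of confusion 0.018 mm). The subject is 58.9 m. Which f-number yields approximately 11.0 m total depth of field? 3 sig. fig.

Write h = H − f = f²/(N·c). The thin-lens limits are Dn = s·h/(h + (s−f)) and Df = s·h/(h − (s−f)), so DoF = Df − Dn = 2·s·(s−f)·h / (h² − (s−f)²).
That is a quadratic in h: DoF·h² − 2·s·(s−f)·h − DoF·(s−f)² = 0 ⇒ h = (s−f)·(s + √(s² + DoF²)) / DoF = 58400 × (58900 + √(58900² + 11000²)) / 11000 = 58400 × (58900 + 59918.4) / 11000 ≈ 630817 mm.
Then N = f²/(c·h) = 500² / (0.018 × 630817) = 250000 / 11355 ≈ 22.

f/22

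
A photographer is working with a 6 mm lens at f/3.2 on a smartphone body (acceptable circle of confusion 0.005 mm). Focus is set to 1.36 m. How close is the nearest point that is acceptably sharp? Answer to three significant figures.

0.849 m

Hyperfocal distance H = f²/(N·c) + f = 6²/(3.2 × 0.005) + 6 = 36/0.016 + 6 ≈ 2256.0 mm ≈ 2.256 m.
Near limit Dn = s·(H − f)/(H + s − 2f) = 1360 × (2256.0 − 6) / (2256.0 + 1360 − 2 × 6) = 1360 × 2250.0 / 3604.0 ≈ 849.06 mm ≈ 0.849 m.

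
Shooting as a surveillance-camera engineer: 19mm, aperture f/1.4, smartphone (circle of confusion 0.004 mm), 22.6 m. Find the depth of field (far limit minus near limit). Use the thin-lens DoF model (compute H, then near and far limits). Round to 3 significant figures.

18.0 m

Hyperfocal distance H = f²/(N·c) + f = 19²/(1.4 × 0.004) + 19 = 361/0.0056 + 19 ≈ 64483.3 mm ≈ 64.48 m.
Near limit Dn = s·(H − f)/(H + s − 2f) = 22600 × (64483.3 − 19) / (64483.3 + 22600 − 2 × 19) = 22600 × 64464.3 / 87045.3 ≈ 16737 mm.
Far limit Df = s·(H − f)/(H − s) = 22600 × (64483.3 − 19) / (64483.3 − 22600) = 22600 × 64464.3 / 41883.3 ≈ 34785 mm.
Depth of field = Df − Dn = 34785 − 16737 ≈ 18048 mm ≈ 18.0 m.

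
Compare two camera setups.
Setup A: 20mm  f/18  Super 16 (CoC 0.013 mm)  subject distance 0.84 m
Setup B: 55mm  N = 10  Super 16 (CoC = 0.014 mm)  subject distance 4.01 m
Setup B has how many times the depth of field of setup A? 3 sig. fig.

Setup A: H = 20²/(18×0.013) + 20 ≈ 1729.4 mm; DoF = Df − Dn = 1614.5 − 567.7 ≈ 1046.8 mm.
Setup B: H = 55²/(10×0.014) + 55 ≈ 21662.1 mm; DoF = Df − Dn = 4908.4 − 3389.6 ≈ 1518.8 mm.
Ratio = 1518.8 / 1046.8 ≈ 1.45.

1.45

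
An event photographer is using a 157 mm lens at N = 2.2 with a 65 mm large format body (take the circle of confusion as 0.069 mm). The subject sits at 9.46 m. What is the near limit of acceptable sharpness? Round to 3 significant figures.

8.95 m

Hyperfocal distance H = f²/(N·c) + f = 157²/(2.2 × 0.069) + 157 = 24649/0.1518 + 157 ≈ 162535.1 mm ≈ 162.5 m.
Near limit Dn = s·(H − f)/(H + s − 2f) = 9460 × (162535.1 − 157) / (162535.1 + 9460 − 2 × 157) = 9460 × 162378.1 / 171681.1 ≈ 8947.4 mm ≈ 8.95 m.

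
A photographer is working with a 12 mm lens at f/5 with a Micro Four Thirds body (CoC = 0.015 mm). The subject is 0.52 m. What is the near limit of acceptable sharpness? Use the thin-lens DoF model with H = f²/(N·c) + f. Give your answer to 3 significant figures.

Hyperfocal distance H = f²/(N·c) + f = 12²/(5 × 0.015) + 12 = 144/0.075 + 12 ≈ 1932.0 mm ≈ 1.932 m.
Near limit Dn = s·(H − f)/(H + s − 2f) = 520 × (1932.0 − 12) / (1932.0 + 520 − 2 × 12) = 520 × 1920.0 / 2428.0 ≈ 411.20 mm.

411 mm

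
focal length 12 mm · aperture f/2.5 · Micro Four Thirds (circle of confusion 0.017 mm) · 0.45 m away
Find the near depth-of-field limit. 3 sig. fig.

Hyperfocal distance H = f²/(N·c) + f = 12²/(2.5 × 0.017) + 12 = 144/0.0425 + 12 ≈ 3400.2 mm ≈ 3.400 m.
Near limit Dn = s·(H − f)/(H + s − 2f) = 450 × (3400.2 − 12) / (3400.2 + 450 − 2 × 12) = 450 × 3388.2 / 3826.2 ≈ 398.49 mm.

398 mm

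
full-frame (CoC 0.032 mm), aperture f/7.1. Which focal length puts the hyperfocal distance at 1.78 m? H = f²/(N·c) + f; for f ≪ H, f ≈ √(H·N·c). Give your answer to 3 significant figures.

20.0 mm

From H = f²/(N·c) + f, with f ≪ H: f ≈ √(H·N·c) = √(1780 × 7.1 × 0.032) = √404.42 ≈ 20.11 mm.
Exact: f² + N·c·f − N·c·H = 0 ⇒ f = (−N·c + √((N·c)² + 4·N·c·H))/2 = (−0.2272 + √1617.7)/2 ≈ 19.997 mm ≈ 20.0 mm.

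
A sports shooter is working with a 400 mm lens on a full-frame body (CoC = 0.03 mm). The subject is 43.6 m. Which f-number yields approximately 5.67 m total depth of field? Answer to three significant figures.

Write h = H − f = f²/(N·c). The thin-lens limits are Dn = s·h/(h + (s−f)) and Df = s·h/(h − (s−f)), so DoF = Df − Dn = 2·s·(s−f)·h / (h² − (s−f)²).
That is a quadratic in h: DoF·h² − 2·s·(s−f)·h − DoF·(s−f)² = 0 ⇒ h = (s−f)·(s + √(s² + DoF²)) / DoF = 43200 × (43600 + √(43600² + 5670²)) / 5670 = 43200 × (43600 + 43967.1) / 5670 ≈ 667178 mm.
Then N = f²/(c·h) = 400² / (0.03 × 667178) = 160000 / 20015 ≈ 7.99.

f/7.99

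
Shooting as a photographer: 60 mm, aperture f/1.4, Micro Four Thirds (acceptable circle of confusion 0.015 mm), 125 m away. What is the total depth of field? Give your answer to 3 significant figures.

389 m

Hyperfocal distance H = f²/(N·c) + f = 60²/(1.4 × 0.015) + 60 = 3600/0.021 + 60 ≈ 171488.6 mm ≈ 171.5 m.
Near limit Dn = s·(H − f)/(H + s − 2f) = 125000 × (171488.6 − 60) / (171488.6 + 125000 − 2 × 60) = 125000 × 171428.6 / 296368.6 ≈ 72304 mm.
Far limit Df = s·(H − f)/(H − s) = 125000 × (171488.6 − 60) / (171488.6 − 125000) = 125000 × 171428.6 / 46488.6 ≈ 460943 mm.
Depth of field = Df − Dn = 460943 − 72304 ≈ 388639 mm ≈ 389 m.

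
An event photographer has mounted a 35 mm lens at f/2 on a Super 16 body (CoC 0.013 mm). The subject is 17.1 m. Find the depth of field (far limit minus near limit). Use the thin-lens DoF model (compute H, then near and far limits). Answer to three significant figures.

Hyperfocal distance H = f²/(N·c) + f = 35²/(2 × 0.013) + 35 = 1225/0.026 + 35 ≈ 47150.4 mm ≈ 47.15 m.
Near limit Dn = s·(H − f)/(H + s − 2f) = 17100 × (47150.4 − 35) / (47150.4 + 17100 − 2 × 35) = 17100 × 47115.4 / 64180.4 ≈ 12553 mm.
Far limit Df = s·(H − f)/(H − s) = 17100 × (47150.4 − 35) / (47150.4 − 17100) = 17100 × 47115.4 / 30050.4 ≈ 26811 mm.
Depth of field = Df − Dn = 26811 − 12553 ≈ 14258 mm ≈ 14.3 m.

14.3 m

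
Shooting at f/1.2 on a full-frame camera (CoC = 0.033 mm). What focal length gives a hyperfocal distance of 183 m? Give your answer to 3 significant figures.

85.1 mm

From H = f²/(N·c) + f, with f ≪ H: f ≈ √(H·N·c) = √(183000 × 1.2 × 0.033) = √7246.8 ≈ 85.13 mm.
The +f correction barely moves this — solving exactly, f² + N·c·f − N·c·H = 0 ⇒ f = (−N·c + √((N·c)² + 4·N·c·H))/2 = (−0.0396 + √28987)/2 ≈ 85.108 mm, so f ≈ 85.1 mm.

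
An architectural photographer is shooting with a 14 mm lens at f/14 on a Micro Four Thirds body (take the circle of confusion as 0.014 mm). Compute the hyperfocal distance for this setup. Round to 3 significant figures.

Hyperfocal distance H = f²/(N·c) + f = 14²/(14 × 0.014) + 14 = 196/0.196 + 14 ≈ 1014.0 mm ≈ 1.01 m.

1.01 m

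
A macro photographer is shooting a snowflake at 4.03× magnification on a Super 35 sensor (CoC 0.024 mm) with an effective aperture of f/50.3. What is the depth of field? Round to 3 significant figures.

0.149 mm

At magnification m, DoF ≈ 2·N_eff·c/m² = 2 × 50.3 × 0.024 / 4.03² = 2.414 / 16.24 ≈ 0.149 mm.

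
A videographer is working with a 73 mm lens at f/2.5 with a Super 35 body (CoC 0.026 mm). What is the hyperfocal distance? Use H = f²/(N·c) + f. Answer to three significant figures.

Hyperfocal distance H = f²/(N·c) + f = 73²/(2.5 × 0.026) + 73 = 5329/0.065 + 73 ≈ 82057.6 mm ≈ 82.1 m.

82.1 m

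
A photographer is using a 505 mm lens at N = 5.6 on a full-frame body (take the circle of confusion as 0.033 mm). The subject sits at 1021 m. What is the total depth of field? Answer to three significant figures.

Hyperfocal distance H = f²/(N·c) + f = 505²/(5.6 × 0.033) + 505 = 255025/0.1848 + 505 ≈ 1380510.4 mm ≈ 1381 m.
Near limit Dn = s·(H − f)/(H + s − 2f) = 1021000 × (1380510.4 − 505) / (1380510.4 + 1021000 − 2 × 505) = 1021000 × 1380005.4 / 2400500.4 ≈ 586955 mm.
Far limit Df = s·(H − f)/(H − s) = 1021000 × (1380510.4 − 505) / (1380510.4 − 1021000) = 1021000 × 1380005.4 / 359510.4 ≈ 3919179 mm.
Depth of field = Df − Dn = 3919179 − 586955 ≈ 3332224 mm ≈ 3330 m.

3330 m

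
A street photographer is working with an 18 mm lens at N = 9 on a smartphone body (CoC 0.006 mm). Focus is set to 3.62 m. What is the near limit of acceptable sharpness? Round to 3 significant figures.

Hyperfocal distance H = f²/(N·c) + f = 18²/(9 × 0.006) + 18 = 324/0.054 + 18 ≈ 6018.0 mm ≈ 6.018 m.
Near limit Dn = s·(H − f)/(H + s − 2f) = 3620 × (6018.0 − 18) / (6018.0 + 3620 − 2 × 18) = 3620 × 6000.0 / 9602.0 ≈ 2262.0 mm ≈ 2.26 m.

2.26 m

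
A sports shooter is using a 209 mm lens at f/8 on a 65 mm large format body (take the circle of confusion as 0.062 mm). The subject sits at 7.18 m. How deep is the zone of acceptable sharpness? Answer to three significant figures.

Hyperfocal distance H = f²/(N·c) + f = 209²/(8 × 0.062) + 209 = 43681/0.496 + 209 ≈ 88275.5 mm ≈ 88.28 m.
Near limit Dn = s·(H − f)/(H + s − 2f) = 7180 × (88275.5 − 209) / (88275.5 + 7180 − 2 × 209) = 7180 × 88066.5 / 95037.5 ≈ 6653.3 mm.
Far limit Df = s·(H − f)/(H − s) = 7180 × (88275.5 − 209) / (88275.5 − 7180) = 7180 × 88066.5 / 81095.5 ≈ 7797.2 mm.
Depth of field = Df − Dn = 7797.2 − 6653.3 ≈ 1143.9 mm ≈ 1.14 m.

1.14 m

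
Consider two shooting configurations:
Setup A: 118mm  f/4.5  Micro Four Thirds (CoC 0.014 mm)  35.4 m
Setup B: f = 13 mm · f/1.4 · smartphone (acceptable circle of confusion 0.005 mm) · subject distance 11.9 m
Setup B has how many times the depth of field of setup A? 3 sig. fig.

1.33

Setup A: H = 118²/(4.5×0.014) + 118 ≈ 221133.9 mm; DoF = Df − Dn = 42125 − 30527 ≈ 11598 mm.
Setup B: H = 13²/(1.4×0.005) + 13 ≈ 24155.9 mm; DoF = Df − Dn = 23442 − 7974 ≈ 15468 mm.
Ratio = 15468 / 11598 ≈ 1.33.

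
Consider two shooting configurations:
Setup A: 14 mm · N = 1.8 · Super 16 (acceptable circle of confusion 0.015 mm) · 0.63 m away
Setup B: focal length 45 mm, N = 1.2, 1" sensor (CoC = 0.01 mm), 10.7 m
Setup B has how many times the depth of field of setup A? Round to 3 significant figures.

Setup A: H = 14²/(1.8×0.015) + 14 ≈ 7273.3 mm; DoF = Df − Dn = 688.42 − 580.72 ≈ 107.70 mm.
Setup B: H = 45²/(1.2×0.01) + 45 ≈ 168795.0 mm; DoF = Df − Dn = 11421.1 − 10064.5 ≈ 1356.6 mm.
Ratio = 1356.6 / 107.70 ≈ 12.6.

12.6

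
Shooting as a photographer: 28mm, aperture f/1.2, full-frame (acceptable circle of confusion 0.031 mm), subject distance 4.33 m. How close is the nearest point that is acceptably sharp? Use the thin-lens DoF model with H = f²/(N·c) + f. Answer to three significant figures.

3.60 m

Hyperfocal distance H = f²/(N·c) + f = 28²/(1.2 × 0.031) + 28 = 784/0.0372 + 28 ≈ 21103.3 mm ≈ 21.10 m.
Near limit Dn = s·(H − f)/(H + s − 2f) = 4330 × (21103.3 − 28) / (21103.3 + 4330 − 2 × 28) = 4330 × 21075.3 / 25377.3 ≈ 3596.0 mm ≈ 3.60 m.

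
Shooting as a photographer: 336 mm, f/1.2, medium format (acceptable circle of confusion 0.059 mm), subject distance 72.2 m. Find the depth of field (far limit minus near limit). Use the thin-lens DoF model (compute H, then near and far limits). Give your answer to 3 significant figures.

6.52 m

Hyperfocal distance H = f²/(N·c) + f = 336²/(1.2 × 0.059) + 336 = 112896/0.0708 + 336 ≈ 1594912.3 mm ≈ 1595 m.
Near limit Dn = s·(H − f)/(H + s − 2f) = 72200 × (1594912.3 − 336) / (1594912.3 + 72200 − 2 × 336) = 72200 × 1594576.3 / 1666440.3 ≈ 69086.4 mm.
Far limit Df = s·(H − f)/(H − s) = 72200 × (1594912.3 − 336) / (1594912.3 − 72200) = 72200 × 1594576.3 / 1522712.3 ≈ 75607.5 mm.
Depth of field = Df − Dn = 75607.5 − 69086.4 ≈ 6521.1 mm ≈ 6.52 m.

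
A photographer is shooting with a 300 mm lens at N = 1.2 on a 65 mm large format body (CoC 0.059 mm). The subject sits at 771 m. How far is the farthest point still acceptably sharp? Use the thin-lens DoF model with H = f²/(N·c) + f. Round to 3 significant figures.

Hyperfocal distance H = f²/(N·c) + f = 300²/(1.2 × 0.059) + 300 = 90000/0.0708 + 300 ≈ 1271486.4 mm ≈ 1271 m.
Far limit Df = s·(H − f)/(H − s) = 771000 × (1271486.4 − 300) / (1271486.4 − 771000) = 771000 × 1271186.4 / 500486.4 ≈ 1958264 mm ≈ 1960 m.

1960 m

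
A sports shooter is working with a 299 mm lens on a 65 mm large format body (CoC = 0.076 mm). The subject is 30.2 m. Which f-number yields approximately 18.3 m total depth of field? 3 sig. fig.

f/11

Write h = H − f = f²/(N·c). The thin-lens limits are Dn = s·h/(h + (s−f)) and Df = s·h/(h − (s−f)), so DoF = Df − Dn = 2·s·(s−f)·h / (h² − (s−f)²).
That is a quadratic in h: DoF·h² − 2·s·(s−f)·h − DoF·(s−f)² = 0 ⇒ h = (s−f)·(s + √(s² + DoF²)) / DoF = 29901 × (30200 + √(30200² + 18300²)) / 18300 = 29901 × (30200 + 35311.9) / 18300 ≈ 107042 mm.
Then N = f²/(c·h) = 299² / (0.076 × 107042) = 89401 / 8135.2 ≈ 11.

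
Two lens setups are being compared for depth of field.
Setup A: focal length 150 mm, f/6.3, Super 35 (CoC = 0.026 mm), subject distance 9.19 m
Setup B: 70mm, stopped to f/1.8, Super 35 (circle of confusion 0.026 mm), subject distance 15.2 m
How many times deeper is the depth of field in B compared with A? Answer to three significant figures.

Setup A: H = 150²/(6.3×0.026) + 150 ≈ 137512.6 mm; DoF = Df − Dn = 9837.4 − 8622.5 ≈ 1214.9 mm.
Setup B: H = 70²/(1.8×0.026) + 70 ≈ 104770.9 mm; DoF = Df − Dn = 17767.5 − 13280.8 ≈ 4486.7 mm.
Ratio = 4486.7 / 1214.9 ≈ 3.69.

3.69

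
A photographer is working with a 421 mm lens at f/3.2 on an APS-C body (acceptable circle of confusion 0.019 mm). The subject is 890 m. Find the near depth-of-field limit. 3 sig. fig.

682 m

Hyperfocal distance H = f²/(N·c) + f = 421²/(3.2 × 0.019) + 421 = 177241/0.0608 + 421 ≈ 2915569.0 mm ≈ 2916 m.
Near limit Dn = s·(H − f)/(H + s − 2f) = 890000 × (2915569.0 − 421) / (2915569.0 + 890000 − 2 × 421) = 890000 × 2915148.0 / 3804727.0 ≈ 681910 mm ≈ 682 m.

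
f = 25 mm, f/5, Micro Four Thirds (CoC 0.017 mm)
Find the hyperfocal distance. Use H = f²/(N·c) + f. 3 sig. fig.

Hyperfocal distance H = f²/(N·c) + f = 25²/(5 × 0.017) + 25 = 625/0.085 + 25 ≈ 7377.9 mm ≈ 7.38 m.

7.38 m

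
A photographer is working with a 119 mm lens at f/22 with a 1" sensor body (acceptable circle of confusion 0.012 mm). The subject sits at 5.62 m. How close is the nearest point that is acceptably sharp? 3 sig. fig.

Hyperfocal distance H = f²/(N·c) + f = 119²/(22 × 0.012) + 119 = 14161/0.264 + 119 ≈ 53759.2 mm ≈ 53.76 m.
Near limit Dn = s·(H − f)/(H + s − 2f) = 5620 × (53759.2 − 119) / (53759.2 + 5620 − 2 × 119) = 5620 × 53640.2 / 59141.2 ≈ 5097.3 mm ≈ 5.10 m.

5.10 m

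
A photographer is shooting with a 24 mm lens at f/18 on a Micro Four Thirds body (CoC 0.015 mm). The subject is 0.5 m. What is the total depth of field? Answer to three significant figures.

Hyperfocal distance H = f²/(N·c) + f = 24²/(18 × 0.015) + 24 = 576/0.27 + 24 ≈ 2157.3 mm ≈ 2.157 m.
Near limit Dn = s·(H − f)/(H + s − 2f) = 500 × (2157.3 − 24) / (2157.3 + 500 − 2 × 24) = 500 × 2133.3 / 2609.3 ≈ 408.79 mm.
Far limit Df = s·(H − f)/(H − s) = 500 × (2157.3 − 24) / (2157.3 − 500) = 500 × 2133.3 / 1657.3 ≈ 643.60 mm.
Depth of field = Df − Dn = 643.60 − 408.79 ≈ 234.81 mm.

235 mm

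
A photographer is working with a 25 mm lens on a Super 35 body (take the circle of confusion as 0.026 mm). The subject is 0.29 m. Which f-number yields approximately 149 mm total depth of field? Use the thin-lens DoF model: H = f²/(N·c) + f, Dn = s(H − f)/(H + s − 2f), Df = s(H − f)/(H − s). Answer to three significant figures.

Write h = H − f = f²/(N·c). The thin-lens limits are Dn = s·h/(h + (s−f)) and Df = s·h/(h − (s−f)), so DoF = Df − Dn = 2·s·(s−f)·h / (h² − (s−f)²).
That is a quadratic in h: DoF·h² − 2·s·(s−f)·h − DoF·(s−f)² = 0 ⇒ h = (s−f)·(s + √(s² + DoF²)) / DoF = 265 × (290 + √(290² + 149²)) / 149 = 265 × (290 + 326.038) / 149 ≈ 1095.6 mm.
Then N = f²/(c·h) = 25² / (0.026 × 1095.6) = 625 / 28.487 ≈ 21.9.

f/21.9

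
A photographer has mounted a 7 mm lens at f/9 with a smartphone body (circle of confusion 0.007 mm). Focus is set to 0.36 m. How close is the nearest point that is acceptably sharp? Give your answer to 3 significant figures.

248 mm

Hyperfocal distance H = f²/(N·c) + f = 7²/(9 × 0.007) + 7 = 49/0.063 + 7 ≈ 784.8 mm ≈ 0.785 m.
Near limit Dn = s·(H − f)/(H + s − 2f) = 360 × (784.8 − 7) / (784.8 + 360 − 2 × 7) = 360 × 777.8 / 1130.8 ≈ 247.62 mm.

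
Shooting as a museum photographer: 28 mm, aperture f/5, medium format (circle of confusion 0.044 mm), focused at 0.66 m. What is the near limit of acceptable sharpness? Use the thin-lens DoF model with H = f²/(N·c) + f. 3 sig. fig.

0.561 m

Hyperfocal distance H = f²/(N·c) + f = 28²/(5 × 0.044) + 28 = 784/0.22 + 28 ≈ 3591.6 mm ≈ 3.592 m.
Near limit Dn = s·(H − f)/(H + s − 2f) = 660 × (3591.6 − 28) / (3591.6 + 660 − 2 × 28) = 660 × 3563.6 / 4195.6 ≈ 560.58 mm ≈ 0.561 m.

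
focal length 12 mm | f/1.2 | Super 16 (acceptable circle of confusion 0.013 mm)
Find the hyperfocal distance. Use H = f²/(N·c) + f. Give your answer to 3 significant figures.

Hyperfocal distance H = f²/(N·c) + f = 12²/(1.2 × 0.013) + 12 = 144/0.0156 + 12 ≈ 9242.8 mm ≈ 9.24 m.

9.24 m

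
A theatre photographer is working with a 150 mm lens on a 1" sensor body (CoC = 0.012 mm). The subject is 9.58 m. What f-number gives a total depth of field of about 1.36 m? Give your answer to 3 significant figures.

Write h = H − f = f²/(N·c). The thin-lens limits are Dn = s·h/(h + (s−f)) and Df = s·h/(h − (s−f)), so DoF = Df − Dn = 2·s·(s−f)·h / (h² − (s−f)²).
That is a quadratic in h: DoF·h² − 2·s·(s−f)·h − DoF·(s−f)² = 0 ⇒ h = (s−f)·(s + √(s² + DoF²)) / DoF = 9430 × (9580 + √(9580² + 1360²)) / 1360 = 9430 × (9580 + 9676.05) / 1360 ≈ 133518 mm.
Then N = f²/(c·h) = 150² / (0.012 × 133518) = 22500 / 1602.2 ≈ 14.

f/14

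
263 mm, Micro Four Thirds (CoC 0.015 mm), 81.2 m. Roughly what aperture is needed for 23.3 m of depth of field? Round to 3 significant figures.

Write h = H − f = f²/(N·c). The thin-lens limits are Dn = s·h/(h + (s−f)) and Df = s·h/(h − (s−f)), so DoF = Df − Dn = 2·s·(s−f)·h / (h² − (s−f)²).
That is a quadratic in h: DoF·h² − 2·s·(s−f)·h − DoF·(s−f)² = 0 ⇒ h = (s−f)·(s + √(s² + DoF²)) / DoF = 80937 × (81200 + √(81200² + 23300²)) / 23300 = 80937 × (81200 + 84476.8) / 23300 ≈ 575510 mm.
Then N = f²/(c·h) = 263² / (0.015 × 575510) = 69169 / 8632.7 ≈ 8.01.

f/8.01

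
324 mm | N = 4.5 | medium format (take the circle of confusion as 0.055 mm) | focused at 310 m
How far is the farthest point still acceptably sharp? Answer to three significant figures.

Hyperfocal distance H = f²/(N·c) + f = 324²/(4.5 × 0.055) + 324 = 104976/0.2475 + 324 ≈ 424469.5 mm ≈ 424.5 m.
Far limit Df = s·(H − f)/(H − s) = 310000 × (424469.5 − 324) / (424469.5 − 310000) = 310000 × 424145.5 / 114469.5 ≈ 1148648 mm ≈ 1150 m.

1150 m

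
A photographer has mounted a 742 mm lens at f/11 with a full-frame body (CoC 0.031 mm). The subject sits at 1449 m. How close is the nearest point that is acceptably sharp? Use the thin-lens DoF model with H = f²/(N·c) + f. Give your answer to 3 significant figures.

Hyperfocal distance H = f²/(N·c) + f = 742²/(11 × 0.031) + 742 = 550564/0.341 + 742 ≈ 1615299.2 mm ≈ 1615 m.
Near limit Dn = s·(H − f)/(H + s − 2f) = 1449000 × (1615299.2 − 742) / (1615299.2 + 1449000 − 2 × 742) = 1449000 × 1614557.2 / 3062815.2 ≈ 763838 mm ≈ 764 m.

764 m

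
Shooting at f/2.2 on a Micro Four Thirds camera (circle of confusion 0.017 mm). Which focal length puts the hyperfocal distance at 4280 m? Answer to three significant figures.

400 mm

From H = f²/(N·c) + f, with f ≪ H: f ≈ √(H·N·c) = √(4280000 × 2.2 × 0.017) = √160072 ≈ 400.1 mm.
The +f correction barely moves this — solving exactly, f² + N·c·f − N·c·H = 0 ⇒ f = (−N·c + √((N·c)² + 4·N·c·H))/2 = (−0.0374 + √640288)/2 ≈ 400.07 mm, so f ≈ 400 mm.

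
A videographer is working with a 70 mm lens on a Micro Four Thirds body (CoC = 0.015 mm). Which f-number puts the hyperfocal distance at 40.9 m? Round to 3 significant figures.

f/8

Rearrange H = f²/(N·c) + f for N: N = f² / ((H − f)·c).
N = 70² / ((40900 − 70) × 0.015) = 4900 / 612.4 ≈ 8.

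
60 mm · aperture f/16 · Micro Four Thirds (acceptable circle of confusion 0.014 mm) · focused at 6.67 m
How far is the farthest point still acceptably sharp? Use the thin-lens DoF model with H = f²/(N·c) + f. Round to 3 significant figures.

Hyperfocal distance H = f²/(N·c) + f = 60²/(16 × 0.014) + 60 = 3600/0.224 + 60 ≈ 16131.4 mm ≈ 16.13 m.
Far limit Df = s·(H − f)/(H − s) = 6670 × (16131.4 − 60) / (16131.4 − 6670) = 6670 × 16071.4 / 9461.4 ≈ 11330 mm ≈ 11.3 m.

11.3 m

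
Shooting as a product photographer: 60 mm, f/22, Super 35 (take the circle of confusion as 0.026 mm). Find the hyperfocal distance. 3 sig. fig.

6.35 m

Hyperfocal distance H = f²/(N·c) + f = 60²/(22 × 0.026) + 60 = 3600/0.572 + 60 ≈ 6353.7 mm ≈ 6.35 m.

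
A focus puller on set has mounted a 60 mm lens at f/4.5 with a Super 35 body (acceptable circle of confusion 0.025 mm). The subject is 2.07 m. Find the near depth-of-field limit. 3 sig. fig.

1.95 m

Hyperfocal distance H = f²/(N·c) + f = 60²/(4.5 × 0.025) + 60 = 3600/0.1125 + 60 ≈ 32060.0 mm ≈ 32.06 m.
Near limit Dn = s·(H − f)/(H + s − 2f) = 2070 × (32060.0 − 60) / (32060.0 + 2070 − 2 × 60) = 2070 × 32000.0 / 34010.0 ≈ 1947.7 mm ≈ 1.95 m.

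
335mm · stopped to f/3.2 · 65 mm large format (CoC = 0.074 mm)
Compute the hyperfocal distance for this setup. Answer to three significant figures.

474 m

Hyperfocal distance H = f²/(N·c) + f = 335²/(3.2 × 0.074) + 335 = 112225/0.2368 + 335 ≈ 474258.1 mm ≈ 474 m.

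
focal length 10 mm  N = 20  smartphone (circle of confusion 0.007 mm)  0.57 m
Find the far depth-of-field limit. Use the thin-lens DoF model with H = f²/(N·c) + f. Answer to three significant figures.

Hyperfocal distance H = f²/(N·c) + f = 10²/(20 × 0.007) + 10 = 100/0.14 + 10 ≈ 724.3 mm ≈ 0.724 m.
Far limit Df = s·(H − f)/(H − s) = 570 × (724.3 − 10) / (724.3 − 570) = 570 × 714.3 / 154.3 ≈ 2638.9 mm ≈ 2.64 m.

2.64 m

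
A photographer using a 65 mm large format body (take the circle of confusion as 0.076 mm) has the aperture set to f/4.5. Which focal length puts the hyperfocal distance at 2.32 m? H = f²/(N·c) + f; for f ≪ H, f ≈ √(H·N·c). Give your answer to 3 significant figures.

28.0 mm

From H = f²/(N·c) + f, with f ≪ H: f ≈ √(H·N·c) = √(2320 × 4.5 × 0.076) = √793.44 ≈ 28.17 mm.
Exact: f² + N·c·f − N·c·H = 0 ⇒ f = (−N·c + √((N·c)² + 4·N·c·H))/2 = (−0.342 + √3173.9)/2 ≈ 27.998 mm ≈ 28.0 mm.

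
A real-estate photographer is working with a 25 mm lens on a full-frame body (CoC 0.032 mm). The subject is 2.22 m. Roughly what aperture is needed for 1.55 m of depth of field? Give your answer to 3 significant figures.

Write h = H − f = f²/(N·c). The thin-lens limits are Dn = s·h/(h + (s−f)) and Df = s·h/(h − (s−f)), so DoF = Df − Dn = 2·s·(s−f)·h / (h² − (s−f)²).
That is a quadratic in h: DoF·h² − 2·s·(s−f)·h − DoF·(s−f)² = 0 ⇒ h = (s−f)·(s + √(s² + DoF²)) / DoF = 2195 × (2220 + √(2220² + 1550²)) / 1550 = 2195 × (2220 + 2707.56) / 1550 ≈ 6978.1 mm.
Then N = f²/(c·h) = 25² / (0.032 × 6978.1) = 625 / 223.30 ≈ 2.80.

f/2.80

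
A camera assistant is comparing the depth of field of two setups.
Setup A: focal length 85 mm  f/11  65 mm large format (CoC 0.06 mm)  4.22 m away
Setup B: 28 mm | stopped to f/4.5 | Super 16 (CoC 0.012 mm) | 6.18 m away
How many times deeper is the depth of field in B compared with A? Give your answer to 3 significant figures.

1.72

Setup A: H = 85²/(11×0.06) + 85 ≈ 11032.0 mm; DoF = Df − Dn = 6781.6 − 3063.0 ≈ 3718.6 mm.
Setup B: H = 28²/(4.5×0.012) + 28 ≈ 14546.5 mm; DoF = Df − Dn = 10724.2 − 4340.7 ≈ 6383.5 mm.
Ratio = 6383.5 / 3718.6 ≈ 1.72.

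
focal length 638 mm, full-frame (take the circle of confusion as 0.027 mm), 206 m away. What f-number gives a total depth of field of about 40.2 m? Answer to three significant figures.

f/7.10

Write h = H − f = f²/(N·c). The thin-lens limits are Dn = s·h/(h + (s−f)) and Df = s·h/(h − (s−f)), so DoF = Df − Dn = 2·s·(s−f)·h / (h² − (s−f)²).
That is a quadratic in h: DoF·h² − 2·s·(s−f)·h − DoF·(s−f)² = 0 ⇒ h = (s−f)·(s + √(s² + DoF²)) / DoF = 205362 × (206000 + √(206000² + 40200²)) / 40200 = 205362 × (206000 + 209886) / 40200 ≈ 2124556 mm.
Then N = f²/(c·h) = 638² / (0.027 × 2124556) = 407044 / 57363 ≈ 7.10.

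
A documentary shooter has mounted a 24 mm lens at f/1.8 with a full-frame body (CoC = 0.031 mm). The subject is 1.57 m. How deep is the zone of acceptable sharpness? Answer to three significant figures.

481 mm

Hyperfocal distance H = f²/(N·c) + f = 24²/(1.8 × 0.031) + 24 = 576/0.0558 + 24 ≈ 10346.6 mm ≈ 10.35 m.
Near limit Dn = s·(H − f)/(H + s − 2f) = 1570 × (10346.6 − 24) / (10346.6 + 1570 − 2 × 24) = 1570 × 10322.6 / 11868.6 ≈ 1365.49 mm.
Far limit Df = s·(H − f)/(H − s) = 1570 × (10346.6 − 24) / (10346.6 − 1570) = 1570 × 10322.6 / 8776.6 ≈ 1846.56 mm.
Depth of field = Df − Dn = 1846.56 − 1365.49 ≈ 481.07 mm.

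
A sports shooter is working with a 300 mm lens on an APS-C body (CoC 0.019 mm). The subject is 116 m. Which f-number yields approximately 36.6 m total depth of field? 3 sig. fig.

Write h = H − f = f²/(N·c). The thin-lens limits are Dn = s·h/(h + (s−f)) and Df = s·h/(h − (s−f)), so DoF = Df − Dn = 2·s·(s−f)·h / (h² − (s−f)²).
That is a quadratic in h: DoF·h² − 2·s·(s−f)·h − DoF·(s−f)² = 0 ⇒ h = (s−f)·(s + √(s² + DoF²)) / DoF = 115700 × (116000 + √(116000² + 36600²)) / 36600 = 115700 × (116000 + 121637) / 36600 ≈ 751219 mm.
Then N = f²/(c·h) = 300² / (0.019 × 751219) = 90000 / 14273 ≈ 6.31.

f/6.31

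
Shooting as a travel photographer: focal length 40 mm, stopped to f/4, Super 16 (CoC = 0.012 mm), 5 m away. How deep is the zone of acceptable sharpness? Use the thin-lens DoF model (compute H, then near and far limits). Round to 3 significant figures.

Hyperfocal distance H = f²/(N·c) + f = 40²/(4 × 0.012) + 40 = 1600/0.048 + 40 ≈ 33373.3 mm ≈ 33.37 m.
Near limit Dn = s·(H − f)/(H + s − 2f) = 5000 × (33373.3 − 40) / (33373.3 + 5000 − 2 × 40) = 5000 × 33333.3 / 38293.3 ≈ 4352.4 mm.
Far limit Df = s·(H − f)/(H − s) = 5000 × (33373.3 − 40) / (33373.3 − 5000) = 5000 × 33333.3 / 28373.3 ≈ 5874.1 mm.
Depth of field = Df − Dn = 5874.1 − 4352.4 ≈ 1521.7 mm ≈ 1.52 m.

1.52 m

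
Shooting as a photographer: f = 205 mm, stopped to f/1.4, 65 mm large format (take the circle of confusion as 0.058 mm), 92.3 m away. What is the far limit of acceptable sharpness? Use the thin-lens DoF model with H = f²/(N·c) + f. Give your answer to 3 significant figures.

112 m

Hyperfocal distance H = f²/(N·c) + f = 205²/(1.4 × 0.058) + 205 = 42025/0.0812 + 205 ≈ 517754.3 mm ≈ 517.8 m.
Far limit Df = s·(H − f)/(H − s) = 92300 × (517754.3 − 205) / (517754.3 − 92300) = 92300 × 517549.3 / 425454.3 ≈ 112280 mm ≈ 112 m.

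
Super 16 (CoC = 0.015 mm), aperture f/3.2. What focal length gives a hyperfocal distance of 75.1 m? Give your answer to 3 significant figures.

60.0 mm

From H = f²/(N·c) + f, with f ≪ H: f ≈ √(H·N·c) = √(75100 × 3.2 × 0.015) = √3604.8 ≈ 60.04 mm.
The +f correction barely moves this — solving exactly, f² + N·c·f − N·c·H = 0 ⇒ f = (−N·c + √((N·c)² + 4·N·c·H))/2 = (−0.048 + √14419)/2 ≈ 60.016 mm, so f ≈ 60.0 mm.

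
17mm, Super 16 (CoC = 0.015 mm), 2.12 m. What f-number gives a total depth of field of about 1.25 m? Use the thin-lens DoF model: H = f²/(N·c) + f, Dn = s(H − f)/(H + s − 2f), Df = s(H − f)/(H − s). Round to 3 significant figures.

Write h = H − f = f²/(N·c). The thin-lens limits are Dn = s·h/(h + (s−f)) and Df = s·h/(h − (s−f)), so DoF = Df − Dn = 2·s·(s−f)·h / (h² − (s−f)²).
That is a quadratic in h: DoF·h² − 2·s·(s−f)·h − DoF·(s−f)² = 0 ⇒ h = (s−f)·(s + √(s² + DoF²)) / DoF = 2103 × (2120 + √(2120² + 1250²)) / 1250 = 2103 × (2120 + 2461.08) / 1250 ≈ 7707.2 mm.
Then N = f²/(c·h) = 17² / (0.015 × 7707.2) = 289 / 115.61 ≈ 2.50.

f/2.50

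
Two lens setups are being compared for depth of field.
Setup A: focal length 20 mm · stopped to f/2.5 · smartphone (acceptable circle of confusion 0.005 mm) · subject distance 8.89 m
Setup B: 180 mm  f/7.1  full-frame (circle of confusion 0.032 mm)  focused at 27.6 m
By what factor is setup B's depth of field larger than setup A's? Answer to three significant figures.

Setup A: H = 20²/(2.5×0.005) + 20 ≈ 32020.0 mm; DoF = Df − Dn = 12299.2 − 6960.6 ≈ 5338.6 mm.
Setup B: H = 180²/(7.1×0.032) + 180 ≈ 142785.6 mm; DoF = Df − Dn = 34170 − 23149 ≈ 11021 mm.
Ratio = 11021 / 5338.6 ≈ 2.06.

2.06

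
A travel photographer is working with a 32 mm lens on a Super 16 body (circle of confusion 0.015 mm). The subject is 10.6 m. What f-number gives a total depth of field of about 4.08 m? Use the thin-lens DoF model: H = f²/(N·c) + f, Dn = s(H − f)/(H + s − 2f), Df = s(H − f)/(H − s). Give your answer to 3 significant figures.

f/1.20

Write h = H − f = f²/(N·c). The thin-lens limits are Dn = s·h/(h + (s−f)) and Df = s·h/(h − (s−f)), so DoF = Df − Dn = 2·s·(s−f)·h / (h² − (s−f)²).
That is a quadratic in h: DoF·h² − 2·s·(s−f)·h − DoF·(s−f)² = 0 ⇒ h = (s−f)·(s + √(s² + DoF²)) / DoF = 10568 × (10600 + √(10600² + 4080²)) / 4080 = 10568 × (10600 + 11358.1) / 4080 ≈ 56876 mm.
Then N = f²/(c·h) = 32² / (0.015 × 56876) = 1024 / 853.14 ≈ 1.20.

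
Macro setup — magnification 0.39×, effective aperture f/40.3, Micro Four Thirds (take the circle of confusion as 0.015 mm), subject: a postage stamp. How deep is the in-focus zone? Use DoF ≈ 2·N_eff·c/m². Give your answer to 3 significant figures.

At magnification m, DoF ≈ 2·N_eff·c/m² = 2 × 40.3 × 0.015 / 0.39² = 1.209 / 0.1521 ≈ 7.95 mm.

7.95 mm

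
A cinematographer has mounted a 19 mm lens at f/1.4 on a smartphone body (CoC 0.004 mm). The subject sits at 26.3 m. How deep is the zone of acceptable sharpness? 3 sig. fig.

Hyperfocal distance H = f²/(N·c) + f = 19²/(1.4 × 0.004) + 19 = 361/0.0056 + 19 ≈ 64483.3 mm ≈ 64.48 m.
Near limit Dn = s·(H − f)/(H + s − 2f) = 26300 × (64483.3 − 19) / (64483.3 + 26300 − 2 × 19) = 26300 × 64464.3 / 90745.3 ≈ 18683 mm.
Far limit Df = s·(H − f)/(H − s) = 26300 × (64483.3 − 19) / (64483.3 − 26300) = 26300 × 64464.3 / 38183.3 ≈ 44402 mm.
Depth of field = Df − Dn = 44402 − 18683 ≈ 25719 mm ≈ 25.7 m.

25.7 m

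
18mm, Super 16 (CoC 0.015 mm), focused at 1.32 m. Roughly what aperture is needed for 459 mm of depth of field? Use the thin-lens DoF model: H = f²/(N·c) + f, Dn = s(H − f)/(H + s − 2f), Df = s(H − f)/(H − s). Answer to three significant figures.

f/2.80

Write h = H − f = f²/(N·c). The thin-lens limits are Dn = s·h/(h + (s−f)) and Df = s·h/(h − (s−f)), so DoF = Df − Dn = 2·s·(s−f)·h / (h² − (s−f)²).
That is a quadratic in h: DoF·h² − 2·s·(s−f)·h − DoF·(s−f)² = 0 ⇒ h = (s−f)·(s + √(s² + DoF²)) / DoF = 1302 × (1320 + √(1320² + 459²)) / 459 = 1302 × (1320 + 1397.53) / 459 ≈ 7708.5 mm.
Then N = f²/(c·h) = 18² / (0.015 × 7708.5) = 324 / 115.63 ≈ 2.80.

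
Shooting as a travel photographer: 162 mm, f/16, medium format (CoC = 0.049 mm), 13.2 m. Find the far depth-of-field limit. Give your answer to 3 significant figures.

21.6 m

Hyperfocal distance H = f²/(N·c) + f = 162²/(16 × 0.049) + 162 = 26244/0.784 + 162 ≈ 33636.5 mm ≈ 33.64 m.
Far limit Df = s·(H − f)/(H − s) = 13200 × (33636.5 − 162) / (33636.5 − 13200) = 13200 × 33474.5 / 20436.5 ≈ 21621 mm ≈ 21.6 m.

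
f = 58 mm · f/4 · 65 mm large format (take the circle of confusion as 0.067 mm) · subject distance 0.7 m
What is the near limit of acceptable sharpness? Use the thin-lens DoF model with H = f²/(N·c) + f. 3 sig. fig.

0.666 m

Hyperfocal distance H = f²/(N·c) + f = 58²/(4 × 0.067) + 58 = 3364/0.268 + 58 ≈ 12610.2 mm ≈ 12.61 m.
Near limit Dn = s·(H − f)/(H + s − 2f) = 700 × (12610.2 − 58) / (12610.2 + 700 − 2 × 58) = 700 × 12552.2 / 13194.2 ≈ 665.94 mm ≈ 0.666 m.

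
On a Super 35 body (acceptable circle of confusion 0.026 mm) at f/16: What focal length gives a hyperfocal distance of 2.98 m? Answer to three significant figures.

35.0 mm

From H = f²/(N·c) + f, with f ≪ H: f ≈ √(H·N·c) = √(2980 × 16 × 0.026) = √1239.7 ≈ 35.21 mm.
Exact: f² + N·c·f − N·c·H = 0 ⇒ f = (−N·c + √((N·c)² + 4·N·c·H))/2 = (−0.416 + √4958.9)/2 ≈ 35.002 mm ≈ 35.0 mm.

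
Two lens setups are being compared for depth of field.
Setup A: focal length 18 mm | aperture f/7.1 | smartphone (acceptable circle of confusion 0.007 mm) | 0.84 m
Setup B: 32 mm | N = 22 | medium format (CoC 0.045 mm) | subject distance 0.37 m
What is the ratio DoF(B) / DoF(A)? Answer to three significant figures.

1.26

Setup A: H = 18²/(7.1×0.007) + 18 ≈ 6537.1 mm; DoF = Df − Dn = 961.20 − 745.94 ≈ 215.26 mm.
Setup B: H = 32²/(22×0.045) + 32 ≈ 1066.3 mm; DoF = Df − Dn = 549.60 − 278.87 ≈ 270.73 mm.
Ratio = 270.73 / 215.26 ≈ 1.26.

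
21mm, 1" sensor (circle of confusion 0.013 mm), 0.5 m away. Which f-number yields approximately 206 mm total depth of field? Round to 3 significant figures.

f/14

Write h = H − f = f²/(N·c). The thin-lens limits are Dn = s·h/(h + (s−f)) and Df = s·h/(h − (s−f)), so DoF = Df − Dn = 2·s·(s−f)·h / (h² − (s−f)²).
That is a quadratic in h: DoF·h² − 2·s·(s−f)·h − DoF·(s−f)² = 0 ⇒ h = (s−f)·(s + √(s² + DoF²)) / DoF = 479 × (500 + √(500² + 206²)) / 206 = 479 × (500 + 540.774) / 206 ≈ 2420.1 mm.
Then N = f²/(c·h) = 21² / (0.013 × 2420.1) = 441 / 31.461 ≈ 14.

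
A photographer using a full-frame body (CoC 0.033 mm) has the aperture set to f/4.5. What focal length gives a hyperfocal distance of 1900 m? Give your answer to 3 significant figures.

531 mm

From H = f²/(N·c) + f, with f ≪ H: f ≈ √(H·N·c) = √(1900000 × 4.5 × 0.033) = √282150 ≈ 531.2 mm.
The +f correction barely moves this — solving exactly, f² + N·c·f − N·c·H = 0 ⇒ f = (−N·c + √((N·c)² + 4·N·c·H))/2 = (−0.1485 + √1128600)/2 ≈ 531.10 mm, so f ≈ 531 mm.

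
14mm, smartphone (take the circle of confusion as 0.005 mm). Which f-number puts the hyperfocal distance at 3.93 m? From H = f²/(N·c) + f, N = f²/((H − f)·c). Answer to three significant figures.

f/10

Rearrange H = f²/(N·c) + f for N: N = f² / ((H − f)·c).
N = 14² / ((3930 − 14) × 0.005) = 196 / 19.58 ≈ 10.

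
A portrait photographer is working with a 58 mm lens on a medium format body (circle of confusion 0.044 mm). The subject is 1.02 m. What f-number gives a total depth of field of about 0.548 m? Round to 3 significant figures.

f/20

Write h = H − f = f²/(N·c). The thin-lens limits are Dn = s·h/(h + (s−f)) and Df = s·h/(h − (s−f)), so DoF = Df − Dn = 2·s·(s−f)·h / (h² − (s−f)²).
That is a quadratic in h: DoF·h² − 2·s·(s−f)·h − DoF·(s−f)² = 0 ⇒ h = (s−f)·(s + √(s² + DoF²)) / DoF = 962 × (1020 + √(1020² + 548²)) / 548 = 962 × (1020 + 1157.89) / 548 ≈ 3823.2 mm.
Then N = f²/(c·h) = 58² / (0.044 × 3823.2) = 3364 / 168.22 ≈ 20.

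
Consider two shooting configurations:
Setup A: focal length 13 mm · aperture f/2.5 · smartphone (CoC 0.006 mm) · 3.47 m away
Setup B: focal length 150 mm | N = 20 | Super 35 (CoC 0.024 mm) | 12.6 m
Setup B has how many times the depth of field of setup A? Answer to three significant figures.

Setup A: H = 13²/(2.5×0.006) + 13 ≈ 11279.7 mm; DoF = Df − Dn = 5006.0 − 2655.3 ≈ 2350.7 mm.
Setup B: H = 150²/(20×0.024) + 150 ≈ 47025.0 mm; DoF = Df − Dn = 17156.9 − 9955.8 ≈ 7201.1 mm.
Ratio = 7201.1 / 2350.7 ≈ 3.06.

3.06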